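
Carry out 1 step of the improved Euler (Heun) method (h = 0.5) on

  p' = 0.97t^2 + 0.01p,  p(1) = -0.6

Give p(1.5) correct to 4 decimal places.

0.1863

Heun: k1 = f(t_n, p_n); k2 = f(t_n + h, p_n + h·k1); p_{n+1} = p_n + (h/2)·(k1 + k2).
t=1.000000, p=-0.600000:
  k1 = f(1.000000, -0.600000) = 0.964000
  k2 = f(1.500000, -0.118000) = 2.181320
  p ← -0.600000 + (0.5/2)·(0.964000 + 2.181320) = 0.186330
p(1.5) ≈ 0.1863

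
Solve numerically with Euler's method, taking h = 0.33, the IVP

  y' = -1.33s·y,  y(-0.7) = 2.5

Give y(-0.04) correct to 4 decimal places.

3.7988

Euler: y_{n+1} = y_n + h·f(s_n, y_n).
s=-0.700000, y=2.500000: f=2.327500 → y ← 2.500000 + 0.33·2.327500 = 3.268075
s=-0.370000, y=3.268075: f=1.608220 → y ← 3.268075 + 0.33·1.608220 = 3.798788
y(-0.04) ≈ 3.7988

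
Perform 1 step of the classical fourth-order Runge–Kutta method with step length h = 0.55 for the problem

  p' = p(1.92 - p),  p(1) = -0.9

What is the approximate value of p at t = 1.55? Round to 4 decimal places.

RK4: k1 = f(t_n, p_n); k2 = f(t_n + h/2, p_n + (h/2)·k1); k3 = f(t_n + h/2, p_n + (h/2)·k2); k4 = f(t_n + h, p_n + h·k3); p_{n+1} = p_n + (h/6)·(k1 + 2k2 + 2k3 + k4).
t=1.000000, p=-0.900000:
  k1 = f(1.000000, -0.900000) = -2.538000
  k2 = f(1.275000, -1.597950) = -5.621508
  k3 = f(1.275000, -2.445915) = -10.678655
  k4 = f(1.550000, -6.773260) = -58.881717
  p ← -0.900000 + (0.55/6)·(k1 + 2k2 + 2k3 + k4) = -9.518504
p(1.55) ≈ -9.5185

-9.5185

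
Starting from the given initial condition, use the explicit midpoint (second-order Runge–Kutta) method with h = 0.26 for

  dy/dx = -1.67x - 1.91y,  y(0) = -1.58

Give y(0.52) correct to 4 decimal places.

-0.7972

Midpoint: k1 = f(x_n, y_n); k2 = f(x_n + h/2, y_n + (h/2)·k1); y_{n+1} = y_n + h·k2.
x=0.000000, y=-1.580000:
  k1 = f(0.000000, -1.580000) = 3.017800
  k2 = f(0.130000, -1.187686) = 2.051380
  y ← -1.580000 + 0.26·2.051380 = -1.046641
x=0.260000, y=-1.046641:
  k1 = f(0.260000, -1.046641) = 1.564885
  k2 = f(0.390000, -0.843206) = 0.959224
  y ← -1.046641 + 0.26·0.959224 = -0.797243
y(0.52) ≈ -0.7972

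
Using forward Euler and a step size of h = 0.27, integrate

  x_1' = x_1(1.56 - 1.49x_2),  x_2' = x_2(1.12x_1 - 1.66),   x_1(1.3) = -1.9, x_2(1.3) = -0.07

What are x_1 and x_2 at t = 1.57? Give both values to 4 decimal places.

Euler on (x_1,x_2): x_1_{n+1} = x_1_n + h·x_1', x_2_{n+1} = x_2_n + h·x_2'.
1.300000: (-1.900000, -0.070000); f=(-3.162170, 0.265160) → (-2.753786, 0.001593)
(x_1(1.57), x_2(1.57)) ≈ (-2.7538, 0.0016)

-2.7538, 0.0016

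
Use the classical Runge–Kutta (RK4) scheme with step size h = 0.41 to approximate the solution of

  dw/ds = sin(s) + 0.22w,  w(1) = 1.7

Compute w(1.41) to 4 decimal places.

RK4: k1 = f(s_n, w_n); k2 = f(s_n + h/2, w_n + (h/2)·k1); k3 = f(s_n + h/2, w_n + (h/2)·k2); k4 = f(s_n + h, w_n + h·k3); w_{n+1} = w_n + (h/6)·(k1 + 2k2 + 2k3 + k4).
s=1.000000, w=1.700000:
  k1 = f(1.000000, 1.700000) = 1.215471
  k2 = f(1.205000, 1.949172) = 1.362657
  k3 = f(1.205000, 1.979345) = 1.369295
  k4 = f(1.410000, 2.261411) = 1.484611
  w ← 1.700000 + (0.41/6)·(k1 + 2k2 + 2k3 + k4) = 2.257872
w(1.41) ≈ 2.2579

2.2579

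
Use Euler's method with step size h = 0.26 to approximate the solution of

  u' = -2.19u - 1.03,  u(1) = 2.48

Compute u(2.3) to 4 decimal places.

Euler: u_{n+1} = u_n + h·f(s_n, u_n).
s=1.000000, u=2.480000: f=-6.461200 → u ← 2.480000 + 0.26·(-6.461200) = 0.800088
s=1.260000, u=0.800088: f=-2.782193 → u ← 0.800088 + 0.26·(-2.782193) = 0.076718
s=1.520000, u=0.076718: f=-1.198012 → u ← 0.076718 + 0.26·(-1.198012) = -0.234765
s=1.780000, u=-0.234765: f=-0.515864 → u ← -0.234765 + 0.26·(-0.515864) = -0.368890
s=2.040000, u=-0.368890: f=-0.222131 → u ← -0.368890 + 0.26·(-0.222131) = -0.426644
u(2.3) ≈ -0.4266

-0.4266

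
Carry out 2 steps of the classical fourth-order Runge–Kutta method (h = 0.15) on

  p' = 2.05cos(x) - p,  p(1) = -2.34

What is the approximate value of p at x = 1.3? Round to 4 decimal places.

RK4: k1 = f(x_n, p_n); k2 = f(x_n + h/2, p_n + (h/2)·k1); k3 = f(x_n + h/2, p_n + (h/2)·k2); k4 = f(x_n + h, p_n + h·k3); p_{n+1} = p_n + (h/6)·(k1 + 2k2 + 2k3 + k4).
x=1.000000, p=-2.340000:
  k1 = f(1.000000, -2.340000) = 3.447620
  k2 = f(1.075000, -2.081429) = 3.056680
  k3 = f(1.075000, -2.110749) = 3.086000
  k4 = f(1.150000, -1.877100) = 2.714499
  p ← -2.340000 + (0.15/6)·(k1 + 2k2 + 2k3 + k4) = -1.878813
x=1.150000, p=-1.878813:
  k1 = f(1.150000, -1.878813) = 2.716212
  k2 = f(1.225000, -1.675097) = 2.369936
  k3 = f(1.225000, -1.701068) = 2.395907
  k4 = f(1.300000, -1.519427) = 2.067800
  p ← -1.878813 + (0.15/6)·(k1 + 2k2 + 2k3 + k4) = -1.520921
p(1.3) ≈ -1.5209

-1.5209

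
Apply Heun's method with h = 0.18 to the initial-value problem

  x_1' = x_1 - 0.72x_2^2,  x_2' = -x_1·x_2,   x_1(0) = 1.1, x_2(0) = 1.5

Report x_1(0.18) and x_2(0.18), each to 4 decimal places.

Heun on (x_1,x_2): k1 = f(t_n, state_n); k2 = f(t_n + h, state_n + h·k1); state_{n+1} = state_n + (h/2)·(k1 + k2).
0.000000: (1.100000, 1.500000)
  k1 = (-0.520000, -1.650000)
  predictor → (1.006400, 1.203000)
  k2 = (-0.035590, -1.210699)
  → (1.049997, 1.242537)
(x_1(0.18), x_2(0.18)) ≈ (1.0500, 1.2425)

1.0500, 1.2425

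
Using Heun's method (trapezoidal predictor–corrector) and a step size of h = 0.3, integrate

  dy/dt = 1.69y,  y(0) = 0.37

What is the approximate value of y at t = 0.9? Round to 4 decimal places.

1.6187

Heun: k1 = f(t_n, y_n); k2 = f(t_n + h, y_n + h·k1); y_{n+1} = y_n + (h/2)·(k1 + k2).
t=0.000000, y=0.370000:
  k1 = f(0.000000, 0.370000) = 0.625300
  k2 = f(0.300000, 0.557590) = 0.942327
  y ← 0.370000 + (0.3/2)·(0.625300 + 0.942327) = 0.605144
t=0.300000, y=0.605144:
  k1 = f(0.300000, 0.605144) = 1.022693
  k2 = f(0.600000, 0.911952) = 1.541199
  y ← 0.605144 + (0.3/2)·(1.022693 + 1.541199) = 0.989728
t=0.600000, y=0.989728:
  k1 = f(0.600000, 0.989728) = 1.672640
  k2 = f(0.900000, 1.491520) = 2.520669
  y ← 0.989728 + (0.3/2)·(1.672640 + 2.520669) = 1.618724
y(0.9) ≈ 1.6187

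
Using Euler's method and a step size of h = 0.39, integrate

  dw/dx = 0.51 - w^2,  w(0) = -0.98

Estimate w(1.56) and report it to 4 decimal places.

Euler: w_{n+1} = w_n + h·f(x_n, w_n).
x=0.000000, w=-0.980000: f=-0.450400 → w ← -0.980000 + 0.39·(-0.450400) = -1.155656
x=0.390000, w=-1.155656: f=-0.825541 → w ← -1.155656 + 0.39·(-0.825541) = -1.477617
x=0.780000, w=-1.477617: f=-1.673352 → w ← -1.477617 + 0.39·(-1.673352) = -2.130224
x=1.170000, w=-2.130224: f=-4.027855 → w ← -2.130224 + 0.39·(-4.027855) = -3.701087
w(1.56) ≈ -3.7011

-3.7011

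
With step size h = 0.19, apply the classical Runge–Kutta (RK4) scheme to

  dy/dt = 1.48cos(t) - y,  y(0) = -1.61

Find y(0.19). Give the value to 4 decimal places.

-1.0769

RK4: k1 = f(t_n, y_n); k2 = f(t_n + h/2, y_n + (h/2)·k1); k3 = f(t_n + h/2, y_n + (h/2)·k2); k4 = f(t_n + h, y_n + h·k3); y_{n+1} = y_n + (h/6)·(k1 + 2k2 + 2k3 + k4).
t=0.000000, y=-1.610000:
  k1 = f(0.000000, -1.610000) = 3.090000
  k2 = f(0.095000, -1.316450) = 2.789777
  k3 = f(0.095000, -1.344971) = 2.818298
  k4 = f(0.190000, -1.074523) = 2.527890
  y ← -1.610000 + (0.19/6)·(k1 + 2k2 + 2k3 + k4) = -1.076922
y(0.19) ≈ -1.0769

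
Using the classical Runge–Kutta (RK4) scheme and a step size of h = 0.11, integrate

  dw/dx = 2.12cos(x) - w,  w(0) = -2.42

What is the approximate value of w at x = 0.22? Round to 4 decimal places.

RK4: k1 = f(x_n, w_n); k2 = f(x_n + h/2, w_n + (h/2)·k1); k3 = f(x_n + h/2, w_n + (h/2)·k2); k4 = f(x_n + h, w_n + h·k3); w_{n+1} = w_n + (h/6)·(k1 + 2k2 + 2k3 + k4).
x=0.000000, w=-2.420000:
  k1 = f(0.000000, -2.420000) = 4.540000
  k2 = f(0.055000, -2.170300) = 4.287094
  k3 = f(0.055000, -2.184210) = 4.301004
  k4 = f(0.110000, -1.946890) = 4.054076
  w ← -2.420000 + (0.11/6)·(k1 + 2k2 + 2k3 + k4) = -1.947545
x=0.110000, w=-1.947545:
  k1 = f(0.110000, -1.947545) = 4.054732
  k2 = f(0.165000, -1.724535) = 3.815742
  k3 = f(0.165000, -1.737679) = 3.828886
  k4 = f(0.220000, -1.526368) = 3.595270
  w ← -1.947545 + (0.11/6)·(k1 + 2k2 + 2k3 + k4) = -1.526992
w(0.22) ≈ -1.5270

-1.5270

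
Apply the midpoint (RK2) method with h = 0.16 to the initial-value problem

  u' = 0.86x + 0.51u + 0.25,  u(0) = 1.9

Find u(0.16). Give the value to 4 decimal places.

2.1140

Midpoint: k1 = f(x_n, u_n); k2 = f(x_n + h/2, u_n + (h/2)·k1); u_{n+1} = u_n + h·k2.
x=0.000000, u=1.900000:
  k1 = f(0.000000, 1.900000) = 1.219000
  k2 = f(0.080000, 1.997520) = 1.337535
  u ← 1.900000 + 0.16·1.337535 = 2.114006
u(0.16) ≈ 2.1140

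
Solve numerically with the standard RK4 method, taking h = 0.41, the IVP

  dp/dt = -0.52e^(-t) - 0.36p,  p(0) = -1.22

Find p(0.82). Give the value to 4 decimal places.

-1.1551

RK4: k1 = f(t_n, p_n); k2 = f(t_n + h/2, p_n + (h/2)·k1); k3 = f(t_n + h/2, p_n + (h/2)·k2); k4 = f(t_n + h, p_n + h·k3); p_{n+1} = p_n + (h/6)·(k1 + 2k2 + 2k3 + k4).
t=0.000000, p=-1.220000:
  k1 = f(0.000000, -1.220000) = -0.080800
  k2 = f(0.205000, -1.236564) = 0.021546
  k3 = f(0.205000, -1.215583) = 0.013993
  k4 = f(0.410000, -1.214263) = 0.092036
  p ← -1.220000 + (0.41/6)·(k1 + 2k2 + 2k3 + k4) = -1.214375
t=0.410000, p=-1.214375:
  k1 = f(0.410000, -1.214375) = 0.092077
  k2 = f(0.615000, -1.195499) = 0.149246
  k3 = f(0.615000, -1.183780) = 0.145027
  k4 = f(0.820000, -1.154914) = 0.186745
  p ← -1.214375 + (0.41/6)·(k1 + 2k2 + 2k3 + k4) = -1.155105
p(0.82) ≈ -1.1551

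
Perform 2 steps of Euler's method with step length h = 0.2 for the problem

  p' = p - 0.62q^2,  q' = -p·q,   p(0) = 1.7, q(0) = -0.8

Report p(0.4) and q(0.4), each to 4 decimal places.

2.3182, -0.3210

Euler on (p,q): p_{n+1} = p_n + h·p', q_{n+1} = q_n + h·q'.
0.000000: (1.700000, -0.800000); f=(1.303200, 1.360000) → (1.960640, -0.528000)
0.200000: (1.960640, -0.528000); f=(1.787794, 1.035218) → (2.318199, -0.320956)
(p(0.4), q(0.4)) ≈ (2.3182, -0.3210)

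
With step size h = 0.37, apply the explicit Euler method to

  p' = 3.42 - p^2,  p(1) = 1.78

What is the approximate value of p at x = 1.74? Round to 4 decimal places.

1.8404

Euler: p_{n+1} = p_n + h·f(x_n, p_n).
x=1.000000, p=1.780000: f=0.251600 → p ← 1.780000 + 0.37·0.251600 = 1.873092
x=1.370000, p=1.873092: f=-0.088474 → p ← 1.873092 + 0.37·(-0.088474) = 1.840357
p(1.74) ≈ 1.8404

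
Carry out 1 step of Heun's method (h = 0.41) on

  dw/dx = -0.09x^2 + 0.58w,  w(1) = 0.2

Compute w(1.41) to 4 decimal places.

0.1937

Heun: k1 = f(x_n, w_n); k2 = f(x_n + h, w_n + h·k1); w_{n+1} = w_n + (h/2)·(k1 + k2).
x=1.000000, w=0.200000:
  k1 = f(1.000000, 0.200000) = 0.026000
  k2 = f(1.410000, 0.210660) = -0.056746
  w ← 0.200000 + (0.41/2)·(0.026000 + (-0.056746)) = 0.193697
w(1.41) ≈ 0.1937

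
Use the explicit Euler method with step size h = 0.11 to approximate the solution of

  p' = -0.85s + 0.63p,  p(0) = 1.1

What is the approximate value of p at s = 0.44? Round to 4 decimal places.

1.3735

Euler: p_{n+1} = p_n + h·f(s_n, p_n).
s=0.000000, p=1.100000: f=0.693000 → p ← 1.100000 + 0.11·0.693000 = 1.176230
s=0.110000, p=1.176230: f=0.647525 → p ← 1.176230 + 0.11·0.647525 = 1.247458
s=0.220000, p=1.247458: f=0.598898 → p ← 1.247458 + 0.11·0.598898 = 1.313337
s=0.330000, p=1.313337: f=0.546902 → p ← 1.313337 + 0.11·0.546902 = 1.373496
p(0.44) ≈ 1.3735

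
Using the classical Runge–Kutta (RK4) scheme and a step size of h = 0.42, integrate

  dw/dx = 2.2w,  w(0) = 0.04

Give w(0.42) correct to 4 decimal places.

0.1005

RK4: k1 = f(x_n, w_n); k2 = f(x_n + h/2, w_n + (h/2)·k1); k3 = f(x_n + h/2, w_n + (h/2)·k2); k4 = f(x_n + h, w_n + h·k3); w_{n+1} = w_n + (h/6)·(k1 + 2k2 + 2k3 + k4).
x=0.000000, w=0.040000:
  k1 = f(0.000000, 0.040000) = 0.088000
  k2 = f(0.210000, 0.058480) = 0.128656
  k3 = f(0.210000, 0.067018) = 0.147439
  k4 = f(0.420000, 0.101924) = 0.224234
  w ← 0.040000 + (0.42/6)·(k1 + 2k2 + 2k3 + k4) = 0.100510
w(0.42) ≈ 0.1005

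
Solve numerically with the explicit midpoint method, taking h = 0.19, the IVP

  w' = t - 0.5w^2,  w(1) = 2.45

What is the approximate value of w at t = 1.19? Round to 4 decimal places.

2.1729

Midpoint: k1 = f(t_n, w_n); k2 = f(t_n + h/2, w_n + (h/2)·k1); w_{n+1} = w_n + h·k2.
t=1.000000, w=2.450000:
  k1 = f(1.000000, 2.450000) = -2.001250
  k2 = f(1.095000, 2.259881) = -1.458532
  w ← 2.450000 + 0.19·(-1.458532) = 2.172879
w(1.19) ≈ 2.1729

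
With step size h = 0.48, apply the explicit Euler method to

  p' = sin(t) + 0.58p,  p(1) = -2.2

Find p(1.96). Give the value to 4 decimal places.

-2.6011

Euler: p_{n+1} = p_n + h·f(t_n, p_n).
t=1.000000, p=-2.200000: f=-0.434529 → p ← -2.200000 + 0.48·(-0.434529) = -2.408574
t=1.480000, p=-2.408574: f=-0.401092 → p ← -2.408574 + 0.48·(-0.401092) = -2.601098
p(1.96) ≈ -2.6011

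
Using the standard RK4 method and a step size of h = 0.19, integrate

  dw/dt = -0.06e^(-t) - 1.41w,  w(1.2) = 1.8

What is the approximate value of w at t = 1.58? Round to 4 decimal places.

1.0490

RK4: k1 = f(t_n, w_n); k2 = f(t_n + h/2, w_n + (h/2)·k1); k3 = f(t_n + h/2, w_n + (h/2)·k2); k4 = f(t_n + h, w_n + h·k3); w_{n+1} = w_n + (h/6)·(k1 + 2k2 + 2k3 + k4).
t=1.200000, w=1.800000:
  k1 = f(1.200000, 1.800000) = -2.556072
  k2 = f(1.295000, 1.557173) = -2.212048
  k3 = f(1.295000, 1.589855) = -2.258130
  k4 = f(1.390000, 1.370955) = -1.947991
  w ← 1.800000 + (0.19/6)·(k1 + 2k2 + 2k3 + k4) = 1.374260
t=1.390000, w=1.374260:
  k1 = f(1.390000, 1.374260) = -1.952651
  k2 = f(1.485000, 1.188758) = -1.689739
  k3 = f(1.485000, 1.213735) = -1.724956
  k4 = f(1.580000, 1.046518) = -1.487949
  w ← 1.374260 + (0.19/6)·(k1 + 2k2 + 2k3 + k4) = 1.049044
w(1.58) ≈ 1.0490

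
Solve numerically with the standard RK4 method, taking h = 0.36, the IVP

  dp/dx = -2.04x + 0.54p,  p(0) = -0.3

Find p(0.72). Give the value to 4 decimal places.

-1.0470

RK4: k1 = f(x_n, p_n); k2 = f(x_n + h/2, p_n + (h/2)·k1); k3 = f(x_n + h/2, p_n + (h/2)·k2); k4 = f(x_n + h, p_n + h·k3); p_{n+1} = p_n + (h/6)·(k1 + 2k2 + 2k3 + k4).
x=0.000000, p=-0.300000:
  k1 = f(0.000000, -0.300000) = -0.162000
  k2 = f(0.180000, -0.329160) = -0.544946
  k3 = f(0.180000, -0.398090) = -0.582169
  k4 = f(0.360000, -0.509581) = -1.009574
  p ← -0.300000 + (0.36/6)·(k1 + 2k2 + 2k3 + k4) = -0.505548
x=0.360000, p=-0.505548:
  k1 = f(0.360000, -0.505548) = -1.007396
  k2 = f(0.540000, -0.686880) = -1.472515
  k3 = f(0.540000, -0.770601) = -1.517725
  k4 = f(0.720000, -1.051929) = -2.036842
  p ← -0.505548 + (0.36/6)·(k1 + 2k2 + 2k3 + k4) = -1.047031
p(0.72) ≈ -1.0470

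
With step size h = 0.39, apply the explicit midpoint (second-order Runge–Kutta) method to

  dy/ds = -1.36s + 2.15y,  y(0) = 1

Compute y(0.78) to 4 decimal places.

Midpoint: k1 = f(s_n, y_n); k2 = f(s_n + h/2, y_n + (h/2)·k1); y_{n+1} = y_n + h·k2.
s=0.000000, y=1.000000:
  k1 = f(0.000000, 1.000000) = 2.150000
  k2 = f(0.195000, 1.419250) = 2.786187
  y ← 1.000000 + 0.39·2.786187 = 2.086613
s=0.390000, y=2.086613:
  k1 = f(0.390000, 2.086613) = 3.955818
  k2 = f(0.585000, 2.857998) = 5.349095
  y ← 2.086613 + 0.39·5.349095 = 4.172760
y(0.78) ≈ 4.1728

4.1728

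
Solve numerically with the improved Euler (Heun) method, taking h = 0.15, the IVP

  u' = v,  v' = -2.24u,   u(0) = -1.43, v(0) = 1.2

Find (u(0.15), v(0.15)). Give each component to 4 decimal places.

-1.2140, 1.6502

Heun on (u,v): k1 = f(s_n, state_n); k2 = f(s_n + h, state_n + h·k1); state_{n+1} = state_n + (h/2)·(k1 + k2).
0.000000: (-1.430000, 1.200000)
  k1 = (1.200000, 3.203200)
  predictor → (-1.250000, 1.680480)
  k2 = (1.680480, 2.800000)
  → (-1.213964, 1.650240)
(u(0.15), v(0.15)) ≈ (-1.2140, 1.6502)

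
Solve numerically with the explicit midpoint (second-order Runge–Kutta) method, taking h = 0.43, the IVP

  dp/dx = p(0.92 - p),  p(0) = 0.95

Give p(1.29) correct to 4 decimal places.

Midpoint: k1 = f(x_n, p_n); k2 = f(x_n + h/2, p_n + (h/2)·k1); p_{n+1} = p_n + h·k2.
x=0.000000, p=0.950000:
  k1 = f(0.000000, 0.950000) = -0.028500
  k2 = f(0.215000, 0.943873) = -0.022533
  p ← 0.950000 + 0.43·(-0.022533) = 0.940311
x=0.430000, p=0.940311:
  k1 = f(0.430000, 0.940311) = -0.019099
  k2 = f(0.645000, 0.936205) = -0.015171
  p ← 0.940311 + 0.43·(-0.015171) = 0.933787
x=0.860000, p=0.933787:
  k1 = f(0.860000, 0.933787) = -0.012875
  k2 = f(1.075000, 0.931019) = -0.010259
  p ← 0.933787 + 0.43·(-0.010259) = 0.929376
p(1.29) ≈ 0.9294

0.9294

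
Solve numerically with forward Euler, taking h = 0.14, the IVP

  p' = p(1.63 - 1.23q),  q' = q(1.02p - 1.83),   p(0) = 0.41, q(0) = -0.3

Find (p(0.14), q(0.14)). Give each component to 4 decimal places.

0.5247, -0.2407

Euler on (p,q): p_{n+1} = p_n + h·p', q_{n+1} = q_n + h·q'.
0.000000: (0.410000, -0.300000); f=(0.819590, 0.423540) → (0.524743, -0.240704)
(p(0.14), q(0.14)) ≈ (0.5247, -0.2407)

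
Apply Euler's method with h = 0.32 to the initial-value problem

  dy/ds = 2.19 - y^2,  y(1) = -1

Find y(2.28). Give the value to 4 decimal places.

Euler: y_{n+1} = y_n + h·f(s_n, y_n).
s=1.000000, y=-1.000000: f=1.190000 → y ← -1.000000 + 0.32·1.190000 = -0.619200
s=1.320000, y=-0.619200: f=1.806591 → y ← -0.619200 + 0.32·1.806591 = -0.041091
s=1.640000, y=-0.041091: f=2.188312 → y ← -0.041091 + 0.32·2.188312 = 0.659169
s=1.960000, y=0.659169: f=1.755496 → y ← 0.659169 + 0.32·1.755496 = 1.220928
y(2.28) ≈ 1.2209

1.2209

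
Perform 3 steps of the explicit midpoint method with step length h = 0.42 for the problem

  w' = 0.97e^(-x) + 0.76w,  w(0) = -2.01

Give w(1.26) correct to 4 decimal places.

Midpoint: k1 = f(x_n, w_n); k2 = f(x_n + h/2, w_n + (h/2)·k1); w_{n+1} = w_n + h·k2.
x=0.000000, w=-2.010000:
  k1 = f(0.000000, -2.010000) = -0.557600
  k2 = f(0.210000, -2.127096) = -0.830326
  w ← -2.010000 + 0.42·(-0.830326) = -2.358737
x=0.420000, w=-2.358737:
  k1 = f(0.420000, -2.358737) = -1.155305
  k2 = f(0.630000, -2.601351) = -1.460413
  w ← -2.358737 + 0.42·(-1.460413) = -2.972110
x=0.840000, w=-2.972110:
  k1 = f(0.840000, -2.972110) = -1.840045
  k2 = f(1.050000, -3.358520) = -2.213035
  w ← -2.972110 + 0.42·(-2.213035) = -3.901585
w(1.26) ≈ -3.9016

-3.9016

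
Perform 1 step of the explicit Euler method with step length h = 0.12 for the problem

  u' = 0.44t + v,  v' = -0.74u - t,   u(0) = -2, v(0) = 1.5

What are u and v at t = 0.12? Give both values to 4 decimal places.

-1.8200, 1.6776

Euler on (u,v): u_{n+1} = u_n + h·u', v_{n+1} = v_n + h·v'.
0.000000: (-2.000000, 1.500000); f=(1.500000, 1.480000) → (-1.820000, 1.677600)
(u(0.12), v(0.12)) ≈ (-1.8200, 1.6776)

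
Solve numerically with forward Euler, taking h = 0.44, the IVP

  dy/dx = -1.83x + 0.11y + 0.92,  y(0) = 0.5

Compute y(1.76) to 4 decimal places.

Euler: y_{n+1} = y_n + h·f(x_n, y_n).
x=0.000000, y=0.500000: f=0.975000 → y ← 0.500000 + 0.44·0.975000 = 0.929000
x=0.440000, y=0.929000: f=0.216990 → y ← 0.929000 + 0.44·0.216990 = 1.024476
x=0.880000, y=1.024476: f=-0.577708 → y ← 1.024476 + 0.44·(-0.577708) = 0.770284
x=1.320000, y=0.770284: f=-1.410869 → y ← 0.770284 + 0.44·(-1.410869) = 0.149502
y(1.76) ≈ 0.1495

0.1495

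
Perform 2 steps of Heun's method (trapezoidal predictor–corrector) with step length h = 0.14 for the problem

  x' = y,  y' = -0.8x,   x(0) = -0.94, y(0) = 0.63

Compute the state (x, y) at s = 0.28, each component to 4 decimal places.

Heun on (x,y): k1 = f(s_n, state_n); k2 = f(s_n + h, state_n + h·k1); state_{n+1} = state_n + (h/2)·(k1 + k2).
0.000000: (-0.940000, 0.630000)
  k1 = (0.630000, 0.752000)
  predictor → (-0.851800, 0.735280)
  k2 = (0.735280, 0.681440)
  → (-0.844430, 0.730341)
0.140000: (-0.844430, 0.730341)
  k1 = (0.730341, 0.675544)
  predictor → (-0.742183, 0.824917)
  k2 = (0.824917, 0.593746)
  → (-0.735562, 0.819191)
(x(0.28), y(0.28)) ≈ (-0.7356, 0.8192)

-0.7356, 0.8192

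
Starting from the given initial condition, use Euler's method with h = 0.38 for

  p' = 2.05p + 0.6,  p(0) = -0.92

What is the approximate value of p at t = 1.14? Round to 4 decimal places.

Euler: p_{n+1} = p_n + h·f(t_n, p_n).
t=0.000000, p=-0.920000: f=-1.286000 → p ← -0.920000 + 0.38·(-1.286000) = -1.408680
t=0.380000, p=-1.408680: f=-2.287794 → p ← -1.408680 + 0.38·(-2.287794) = -2.278042
t=0.760000, p=-2.278042: f=-4.069986 → p ← -2.278042 + 0.38·(-4.069986) = -3.824636
p(1.14) ≈ -3.8246

-3.8246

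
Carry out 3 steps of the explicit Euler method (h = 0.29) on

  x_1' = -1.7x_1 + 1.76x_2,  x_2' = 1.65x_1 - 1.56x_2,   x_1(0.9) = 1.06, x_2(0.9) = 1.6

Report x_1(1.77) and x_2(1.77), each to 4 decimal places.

Euler on (x_1,x_2): x_1_{n+1} = x_1_n + h·x_1', x_2_{n+1} = x_2_n + h·x_2'.
0.900000: (1.060000, 1.600000); f=(1.014000, -0.747000) → (1.354060, 1.383370)
1.190000: (1.354060, 1.383370); f=(0.132829, 0.076142) → (1.392580, 1.405451)
1.480000: (1.392580, 1.405451); f=(0.106207, 0.105254) → (1.423381, 1.435975)
(x_1(1.77), x_2(1.77)) ≈ (1.4234, 1.4360)

1.4234, 1.4360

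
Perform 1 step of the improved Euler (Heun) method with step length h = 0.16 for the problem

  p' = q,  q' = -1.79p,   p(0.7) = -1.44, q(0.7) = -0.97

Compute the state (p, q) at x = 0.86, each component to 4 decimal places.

Heun on (p,q): k1 = f(x_n, state_n); k2 = f(x_n + h, state_n + h·k1); state_{n+1} = state_n + (h/2)·(k1 + k2).
0.700000: (-1.440000, -0.970000)
  k1 = (-0.970000, 2.577600)
  predictor → (-1.595200, -0.557584)
  k2 = (-0.557584, 2.855408)
  → (-1.562207, -0.535359)
(p(0.86), q(0.86)) ≈ (-1.5622, -0.5354)

-1.5622, -0.5354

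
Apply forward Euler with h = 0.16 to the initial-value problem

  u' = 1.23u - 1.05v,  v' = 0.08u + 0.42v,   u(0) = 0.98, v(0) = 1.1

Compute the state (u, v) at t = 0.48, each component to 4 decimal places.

0.9618, 1.3774

Euler on (u,v): u_{n+1} = u_n + h·u', v_{n+1} = v_n + h·v'.
0.000000: (0.980000, 1.100000); f=(0.050400, 0.540400) → (0.988064, 1.186464)
0.160000: (0.988064, 1.186464); f=(-0.030468, 0.577360) → (0.983189, 1.278842)
0.320000: (0.983189, 1.278842); f=(-0.133461, 0.615769) → (0.961835, 1.377365)
(u(0.48), v(0.48)) ≈ (0.9618, 1.3774)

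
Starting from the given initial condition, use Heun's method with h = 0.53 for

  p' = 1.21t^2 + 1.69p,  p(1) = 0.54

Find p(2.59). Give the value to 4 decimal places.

24.8337

Heun: k1 = f(t_n, p_n); k2 = f(t_n + h, p_n + h·k1); p_{n+1} = p_n + (h/2)·(k1 + k2).
t=1.000000, p=0.540000:
  k1 = f(1.000000, 0.540000) = 2.122600
  k2 = f(1.530000, 1.664978) = 5.646302
  p ← 0.540000 + (0.53/2)·(2.122600 + 5.646302) = 2.598759
t=1.530000, p=2.598759:
  k1 = f(1.530000, 2.598759) = 7.224392
  k2 = f(2.060000, 6.427687) = 15.997546
  p ← 2.598759 + (0.53/2)·(7.224392 + 15.997546) = 8.752573
t=2.060000, p=8.752573:
  k1 = f(2.060000, 8.752573) = 19.926604
  k2 = f(2.590000, 19.313672) = 40.756907
  p ← 8.752573 + (0.53/2)·(19.926604 + 40.756907) = 24.833703
p(2.59) ≈ 24.8337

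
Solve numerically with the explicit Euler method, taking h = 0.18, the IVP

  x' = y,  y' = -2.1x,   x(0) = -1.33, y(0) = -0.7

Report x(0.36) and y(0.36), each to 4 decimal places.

Euler on (x,y): x_{n+1} = x_n + h·x', y_{n+1} = y_n + h·y'.
0.000000: (-1.330000, -0.700000); f=(-0.700000, 2.793000) → (-1.456000, -0.197260)
0.180000: (-1.456000, -0.197260); f=(-0.197260, 3.057600) → (-1.491507, 0.353108)
(x(0.36), y(0.36)) ≈ (-1.4915, 0.3531)

-1.4915, 0.3531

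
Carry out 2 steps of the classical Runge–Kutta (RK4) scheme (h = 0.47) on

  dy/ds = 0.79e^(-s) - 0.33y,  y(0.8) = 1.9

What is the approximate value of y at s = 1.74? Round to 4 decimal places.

RK4: k1 = f(s_n, y_n); k2 = f(s_n + h/2, y_n + (h/2)·k1); k3 = f(s_n + h/2, y_n + (h/2)·k2); k4 = f(s_n + h, y_n + h·k3); y_{n+1} = y_n + (h/6)·(k1 + 2k2 + 2k3 + k4).
s=0.800000, y=1.900000:
  k1 = f(0.800000, 1.900000) = -0.272030
  k2 = f(1.035000, 1.836073) = -0.325275
  k3 = f(1.035000, 1.823560) = -0.321146
  k4 = f(1.270000, 1.749061) = -0.355333
  y ← 1.900000 + (0.47/6)·(k1 + 2k2 + 2k3 + k4) = 1.749584
s=1.270000, y=1.749584:
  k1 = f(1.270000, 1.749584) = -0.355506
  k2 = f(1.505000, 1.666040) = -0.374400
  k3 = f(1.505000, 1.661600) = -0.372934
  k4 = f(1.740000, 1.574305) = -0.380859
  y ← 1.749584 + (0.47/6)·(k1 + 2k2 + 2k3 + k4) = 1.574820
y(1.74) ≈ 1.5748

1.5748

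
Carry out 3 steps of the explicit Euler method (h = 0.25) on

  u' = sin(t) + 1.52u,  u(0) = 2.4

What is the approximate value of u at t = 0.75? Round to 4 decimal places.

6.5126

Euler: u_{n+1} = u_n + h·f(t_n, u_n).
t=0.000000, u=2.400000: f=3.648000 → u ← 2.400000 + 0.25·3.648000 = 3.312000
t=0.250000, u=3.312000: f=5.281644 → u ← 3.312000 + 0.25·5.281644 = 4.632411
t=0.500000, u=4.632411: f=7.520690 → u ← 4.632411 + 0.25·7.520690 = 6.512584
u(0.75) ≈ 6.5126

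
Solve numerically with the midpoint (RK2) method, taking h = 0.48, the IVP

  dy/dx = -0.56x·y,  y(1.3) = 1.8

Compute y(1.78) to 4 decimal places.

Midpoint: k1 = f(x_n, y_n); k2 = f(x_n + h/2, y_n + (h/2)·k1); y_{n+1} = y_n + h·k2.
x=1.300000, y=1.800000:
  k1 = f(1.300000, 1.800000) = -1.310400
  k2 = f(1.540000, 1.485504) = -1.281099
  y ← 1.800000 + 0.48·(-1.281099) = 1.185073
y(1.78) ≈ 1.1851

1.1851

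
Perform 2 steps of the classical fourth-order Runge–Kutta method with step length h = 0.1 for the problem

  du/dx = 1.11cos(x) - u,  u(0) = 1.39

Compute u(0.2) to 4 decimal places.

1.3378

RK4: k1 = f(x_n, u_n); k2 = f(x_n + h/2, u_n + (h/2)·k1); k3 = f(x_n + h/2, u_n + (h/2)·k2); k4 = f(x_n + h, u_n + h·k3); u_{n+1} = u_n + (h/6)·(k1 + 2k2 + 2k3 + k4).
x=0.000000, u=1.390000:
  k1 = f(0.000000, 1.390000) = -0.280000
  k2 = f(0.050000, 1.376000) = -0.267387
  k3 = f(0.050000, 1.376631) = -0.268018
  k4 = f(0.100000, 1.363198) = -0.258744
  u ← 1.390000 + (0.1/6)·(k1 + 2k2 + 2k3 + k4) = 1.363174
x=0.100000, u=1.363174:
  k1 = f(0.100000, 1.363174) = -0.258719
  k2 = f(0.150000, 1.350238) = -0.252702
  k3 = f(0.150000, 1.350539) = -0.253003
  k4 = f(0.200000, 1.337874) = -0.250000
  u ← 1.363174 + (0.1/6)·(k1 + 2k2 + 2k3 + k4) = 1.337839
u(0.2) ≈ 1.3378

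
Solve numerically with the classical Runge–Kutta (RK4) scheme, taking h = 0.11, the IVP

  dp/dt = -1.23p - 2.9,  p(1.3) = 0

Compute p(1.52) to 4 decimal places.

-0.5590

RK4: k1 = f(t_n, p_n); k2 = f(t_n + h/2, p_n + (h/2)·k1); k3 = f(t_n + h/2, p_n + (h/2)·k2); k4 = f(t_n + h, p_n + h·k3); p_{n+1} = p_n + (h/6)·(k1 + 2k2 + 2k3 + k4).
t=1.300000, p=0.000000:
  k1 = f(1.300000, 0.000000) = -2.900000
  k2 = f(1.355000, -0.159500) = -2.703815
  k3 = f(1.355000, -0.148710) = -2.717087
  k4 = f(1.410000, -0.298880) = -2.532378
  p ← 0.000000 + (0.11/6)·(k1 + 2k2 + 2k3 + k4) = -0.298360
t=1.410000, p=-0.298360:
  k1 = f(1.410000, -0.298360) = -2.533017
  k2 = f(1.465000, -0.437676) = -2.361659
  k3 = f(1.465000, -0.428251) = -2.373251
  k4 = f(1.520000, -0.559418) = -2.211916
  p ← -0.298360 + (0.11/6)·(k1 + 2k2 + 2k3 + k4) = -0.558964
p(1.52) ≈ -0.5590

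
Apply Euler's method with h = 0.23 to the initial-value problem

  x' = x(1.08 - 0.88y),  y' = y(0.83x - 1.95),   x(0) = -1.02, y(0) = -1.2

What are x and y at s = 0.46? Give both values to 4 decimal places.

Euler on (x,y): x_{n+1} = x_n + h·x', y_{n+1} = y_n + h·y'.
0.000000: (-1.020000, -1.200000); f=(-2.178720, 3.355920) → (-1.521106, -0.428138)
0.230000: (-1.521106, -0.428138); f=(-2.215889, 1.375402) → (-2.030760, -0.111796)
(x(0.46), y(0.46)) ≈ (-2.0308, -0.1118)

-2.0308, -0.1118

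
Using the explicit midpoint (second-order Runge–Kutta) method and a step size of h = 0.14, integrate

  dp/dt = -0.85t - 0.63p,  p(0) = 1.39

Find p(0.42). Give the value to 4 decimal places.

0.9979

Midpoint: k1 = f(t_n, p_n); k2 = f(t_n + h/2, p_n + (h/2)·k1); p_{n+1} = p_n + h·k2.
t=0.000000, p=1.390000:
  k1 = f(0.000000, 1.390000) = -0.875700
  k2 = f(0.070000, 1.328701) = -0.896582
  p ← 1.390000 + 0.14·(-0.896582) = 1.264479
t=0.140000, p=1.264479:
  k1 = f(0.140000, 1.264479) = -0.915622
  k2 = f(0.210000, 1.200385) = -0.934743
  p ← 1.264479 + 0.14·(-0.934743) = 1.133615
t=0.280000, p=1.133615:
  k1 = f(0.280000, 1.133615) = -0.952177
  k2 = f(0.350000, 1.066962) = -0.969686
  p ← 1.133615 + 0.14·(-0.969686) = 0.997859
p(0.42) ≈ 0.9979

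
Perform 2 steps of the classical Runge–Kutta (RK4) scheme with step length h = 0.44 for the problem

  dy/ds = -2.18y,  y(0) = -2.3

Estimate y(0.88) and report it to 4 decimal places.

RK4: k1 = f(s_n, y_n); k2 = f(s_n + h/2, y_n + (h/2)·k1); k3 = f(s_n + h/2, y_n + (h/2)·k2); k4 = f(s_n + h, y_n + h·k3); y_{n+1} = y_n + (h/6)·(k1 + 2k2 + 2k3 + k4).
s=0.000000, y=-2.300000:
  k1 = f(0.000000, -2.300000) = 5.014000
  k2 = f(0.220000, -1.196920) = 2.609286
  k3 = f(0.220000, -1.725957) = 3.762587
  k4 = f(0.440000, -0.644462) = 1.404927
  y ← -2.300000 + (0.44/6)·(k1 + 2k2 + 2k3 + k4) = -0.894737
s=0.440000, y=-0.894737:
  k1 = f(0.440000, -0.894737) = 1.950528
  k2 = f(0.660000, -0.465621) = 1.015055
  k3 = f(0.660000, -0.671425) = 1.463707
  k4 = f(0.880000, -0.250706) = 0.546539
  y ← -0.894737 + (0.44/6)·(k1 + 2k2 + 2k3 + k4) = -0.348067
y(0.88) ≈ -0.3481

-0.3481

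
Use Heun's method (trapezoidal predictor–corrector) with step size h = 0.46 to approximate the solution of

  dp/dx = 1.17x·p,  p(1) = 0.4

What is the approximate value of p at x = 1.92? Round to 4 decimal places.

Heun: k1 = f(x_n, p_n); k2 = f(x_n + h, p_n + h·k1); p_{n+1} = p_n + (h/2)·(k1 + k2).
x=1.000000, p=0.400000:
  k1 = f(1.000000, 0.400000) = 0.468000
  k2 = f(1.460000, 0.615280) = 1.051021
  p ← 0.400000 + (0.46/2)·(0.468000 + 1.051021) = 0.749375
x=1.460000, p=0.749375:
  k1 = f(1.460000, 0.749375) = 1.280082
  k2 = f(1.920000, 1.338213) = 3.006161
  p ← 0.749375 + (0.46/2)·(1.280082 + 3.006161) = 1.735211
p(1.92) ≈ 1.7352

1.7352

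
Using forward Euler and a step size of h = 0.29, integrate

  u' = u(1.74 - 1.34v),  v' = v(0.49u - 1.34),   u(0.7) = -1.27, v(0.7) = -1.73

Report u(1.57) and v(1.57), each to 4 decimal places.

Euler on (u,v): u_{n+1} = u_n + h·u', v_{n+1} = v_n + h·v'.
0.700000: (-1.270000, -1.730000); f=(-5.153914, 3.394779) → (-2.764635, -0.745514)
0.990000: (-2.764635, -0.745514); f=(-7.572305, 2.008915) → (-4.960603, -0.162929)
1.280000: (-4.960603, -0.162929); f=(-9.714471, 0.614354) → (-7.777800, 0.015234)
(u(1.57), v(1.57)) ≈ (-7.7778, 0.0152)

-7.7778, 0.0152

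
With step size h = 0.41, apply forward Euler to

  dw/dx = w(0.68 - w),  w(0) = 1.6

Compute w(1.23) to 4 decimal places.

0.8006

Euler: w_{n+1} = w_n + h·f(x_n, w_n).
x=0.000000, w=1.600000: f=-1.472000 → w ← 1.600000 + 0.41·(-1.472000) = 0.996480
x=0.410000, w=0.996480: f=-0.315366 → w ← 0.996480 + 0.41·(-0.315366) = 0.867180
x=0.820000, w=0.867180: f=-0.162319 → w ← 0.867180 + 0.41·(-0.162319) = 0.800629
w(1.23) ≈ 0.8006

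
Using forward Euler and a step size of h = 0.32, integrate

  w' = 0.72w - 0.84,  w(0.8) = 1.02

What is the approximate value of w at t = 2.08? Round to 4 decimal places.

Euler: w_{n+1} = w_n + h·f(t_n, w_n).
t=0.800000, w=1.020000: f=-0.105600 → w ← 1.020000 + 0.32·(-0.105600) = 0.986208
t=1.120000, w=0.986208: f=-0.129930 → w ← 0.986208 + 0.32·(-0.129930) = 0.944630
t=1.440000, w=0.944630: f=-0.159866 → w ← 0.944630 + 0.32·(-0.159866) = 0.893473
t=1.760000, w=0.893473: f=-0.196699 → w ← 0.893473 + 0.32·(-0.196699) = 0.830529
w(2.08) ≈ 0.8305

0.8305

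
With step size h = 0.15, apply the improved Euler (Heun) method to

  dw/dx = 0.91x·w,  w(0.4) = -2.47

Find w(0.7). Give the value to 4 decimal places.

-2.8695

Heun: k1 = f(x_n, w_n); k2 = f(x_n + h, w_n + h·k1); w_{n+1} = w_n + (h/2)·(k1 + k2).
x=0.400000, w=-2.470000:
  k1 = f(0.400000, -2.470000) = -0.899080
  k2 = f(0.550000, -2.604862) = -1.303733
  w ← -2.470000 + (0.15/2)·(-0.899080 + (-1.303733)) = -2.635211
x=0.550000, w=-2.635211:
  k1 = f(0.550000, -2.635211) = -1.318923
  k2 = f(0.700000, -2.833049) = -1.804653
  w ← -2.635211 + (0.15/2)·(-1.318923 + (-1.804653)) = -2.869479
w(0.7) ≈ -2.8695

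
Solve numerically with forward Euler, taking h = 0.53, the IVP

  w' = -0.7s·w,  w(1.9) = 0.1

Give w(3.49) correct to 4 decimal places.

Euler: w_{n+1} = w_n + h·f(s_n, w_n).
s=1.900000, w=0.100000: f=-0.133000 → w ← 0.100000 + 0.53·(-0.133000) = 0.029510
s=2.430000, w=0.029510: f=-0.050197 → w ← 0.029510 + 0.53·(-0.050197) = 0.002906
s=2.960000, w=0.002906: f=-0.006021 → w ← 0.002906 + 0.53·(-0.006021) = -0.000285
w(3.49) ≈ -0.0003

-0.0003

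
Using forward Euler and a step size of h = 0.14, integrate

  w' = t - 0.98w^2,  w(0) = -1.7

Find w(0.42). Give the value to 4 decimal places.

Euler: w_{n+1} = w_n + h·f(t_n, w_n).
t=0.000000, w=-1.700000: f=-2.832200 → w ← -1.700000 + 0.14·(-2.832200) = -2.096508
t=0.140000, w=-2.096508: f=-4.167439 → w ← -2.096508 + 0.14·(-4.167439) = -2.679949
t=0.280000, w=-2.679949: f=-6.758486 → w ← -2.679949 + 0.14·(-6.758486) = -3.626138
w(0.42) ≈ -3.6261

-3.6261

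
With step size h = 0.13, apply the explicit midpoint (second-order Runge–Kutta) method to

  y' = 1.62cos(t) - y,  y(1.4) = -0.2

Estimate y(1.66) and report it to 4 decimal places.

-0.1425

Midpoint: k1 = f(t_n, y_n); k2 = f(t_n + h/2, y_n + (h/2)·k1); y_{n+1} = y_n + h·k2.
t=1.400000, y=-0.200000:
  k1 = f(1.400000, -0.200000) = 0.475347
  k2 = f(1.465000, -0.169102) = 0.340173
  y ← -0.200000 + 0.13·0.340173 = -0.155778
t=1.530000, y=-0.155778:
  k1 = f(1.530000, -0.155778) = 0.221849
  k2 = f(1.595000, -0.141357) = 0.102151
  y ← -0.155778 + 0.13·0.102151 = -0.142498
y(1.66) ≈ -0.1425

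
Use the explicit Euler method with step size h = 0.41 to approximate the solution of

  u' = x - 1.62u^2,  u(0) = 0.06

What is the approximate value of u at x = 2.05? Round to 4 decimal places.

Euler: u_{n+1} = u_n + h·f(x_n, u_n).
x=0.000000, u=0.060000: f=-0.005832 → u ← 0.060000 + 0.41·(-0.005832) = 0.057609
x=0.410000, u=0.057609: f=0.404624 → u ← 0.057609 + 0.41·0.404624 = 0.223505
x=0.820000, u=0.223505: f=0.739074 → u ← 0.223505 + 0.41·0.739074 = 0.526525
x=1.230000, u=0.526525: f=0.780890 → u ← 0.526525 + 0.41·0.780890 = 0.846690
x=1.640000, u=0.846690: f=0.478649 → u ← 0.846690 + 0.41·0.478649 = 1.042936
u(2.05) ≈ 1.0429

1.0429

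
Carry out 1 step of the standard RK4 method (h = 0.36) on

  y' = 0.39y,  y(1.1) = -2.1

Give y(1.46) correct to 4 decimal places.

RK4: k1 = f(s_n, y_n); k2 = f(s_n + h/2, y_n + (h/2)·k1); k3 = f(s_n + h/2, y_n + (h/2)·k2); k4 = f(s_n + h, y_n + h·k3); y_{n+1} = y_n + (h/6)·(k1 + 2k2 + 2k3 + k4).
s=1.100000, y=-2.100000:
  k1 = f(1.100000, -2.100000) = -0.819000
  k2 = f(1.280000, -2.247420) = -0.876494
  k3 = f(1.280000, -2.257769) = -0.880530
  k4 = f(1.460000, -2.416991) = -0.942626
  y ← -2.100000 + (0.36/6)·(k1 + 2k2 + 2k3 + k4) = -2.416540
y(1.46) ≈ -2.4165

-2.4165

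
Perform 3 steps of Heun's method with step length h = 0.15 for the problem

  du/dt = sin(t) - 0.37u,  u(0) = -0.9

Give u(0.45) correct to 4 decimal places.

Heun: k1 = f(t_n, u_n); k2 = f(t_n + h, u_n + h·k1); u_{n+1} = u_n + (h/2)·(k1 + k2).
t=0.000000, u=-0.900000:
  k1 = f(0.000000, -0.900000) = 0.333000
  k2 = f(0.150000, -0.850050) = 0.463957
  u ← -0.900000 + (0.15/2)·(0.333000 + 0.463957) = -0.840228
t=0.150000, u=-0.840228:
  k1 = f(0.150000, -0.840228) = 0.460323
  k2 = f(0.300000, -0.771180) = 0.580857
  u ← -0.840228 + (0.15/2)·(0.460323 + 0.580857) = -0.762140
t=0.300000, u=-0.762140:
  k1 = f(0.300000, -0.762140) = 0.577512
  k2 = f(0.450000, -0.675513) = 0.684905
  u ← -0.762140 + (0.15/2)·(0.577512 + 0.684905) = -0.667459
u(0.45) ≈ -0.6675

-0.6675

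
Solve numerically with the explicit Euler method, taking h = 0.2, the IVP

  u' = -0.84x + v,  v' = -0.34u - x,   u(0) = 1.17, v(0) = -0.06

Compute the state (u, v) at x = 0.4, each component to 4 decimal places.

Euler on (u,v): u_{n+1} = u_n + h·u', v_{n+1} = v_n + h·v'.
0.000000: (1.170000, -0.060000); f=(-0.060000, -0.397800) → (1.158000, -0.139560)
0.200000: (1.158000, -0.139560); f=(-0.307560, -0.593720) → (1.096488, -0.258304)
(u(0.4), v(0.4)) ≈ (1.0965, -0.2583)

1.0965, -0.2583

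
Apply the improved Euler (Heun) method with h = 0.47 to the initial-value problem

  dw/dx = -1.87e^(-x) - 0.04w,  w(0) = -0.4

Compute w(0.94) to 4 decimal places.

Heun: k1 = f(x_n, w_n); k2 = f(x_n + h, w_n + h·k1); w_{n+1} = w_n + (h/2)·(k1 + k2).
x=0.000000, w=-0.400000:
  k1 = f(0.000000, -0.400000) = -1.854000
  k2 = f(0.470000, -1.271380) = -1.117899
  w ← -0.400000 + (0.47/2)·(-1.854000 + (-1.117899)) = -1.098396
x=0.470000, w=-1.098396:
  k1 = f(0.470000, -1.098396) = -1.124818
  k2 = f(0.940000, -1.627061) = -0.665392
  w ← -1.098396 + (0.47/2)·(-1.124818 + (-0.665392)) = -1.519096
w(0.94) ≈ -1.5191

-1.5191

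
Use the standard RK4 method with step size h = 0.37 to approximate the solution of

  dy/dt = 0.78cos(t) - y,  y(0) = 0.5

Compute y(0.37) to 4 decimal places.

RK4: k1 = f(t_n, y_n); k2 = f(t_n + h/2, y_n + (h/2)·k1); k3 = f(t_n + h/2, y_n + (h/2)·k2); k4 = f(t_n + h, y_n + h·k3); y_{n+1} = y_n + (h/6)·(k1 + 2k2 + 2k3 + k4).
t=0.000000, y=0.500000:
  k1 = f(0.000000, 0.500000) = 0.280000
  k2 = f(0.185000, 0.551800) = 0.214890
  k3 = f(0.185000, 0.539755) = 0.226936
  k4 = f(0.370000, 0.583966) = 0.143249
  y ← 0.500000 + (0.37/6)·(k1 + 2k2 + 2k3 + k4) = 0.580592
y(0.37) ≈ 0.5806

0.5806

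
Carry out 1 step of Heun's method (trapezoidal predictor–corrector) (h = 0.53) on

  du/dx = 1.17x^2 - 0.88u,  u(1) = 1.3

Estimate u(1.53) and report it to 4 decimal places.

1.7263

Heun: k1 = f(x_n, u_n); k2 = f(x_n + h, u_n + h·k1); u_{n+1} = u_n + (h/2)·(k1 + k2).
x=1.000000, u=1.300000:
  k1 = f(1.000000, 1.300000) = 0.026000
  k2 = f(1.530000, 1.313780) = 1.582727
  u ← 1.300000 + (0.53/2)·(0.026000 + 1.582727) = 1.726313
u(1.53) ≈ 1.7263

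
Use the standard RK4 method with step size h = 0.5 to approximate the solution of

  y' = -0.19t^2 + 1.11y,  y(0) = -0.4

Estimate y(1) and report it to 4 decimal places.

-1.2987

RK4: k1 = f(t_n, y_n); k2 = f(t_n + h/2, y_n + (h/2)·k1); k3 = f(t_n + h/2, y_n + (h/2)·k2); k4 = f(t_n + h, y_n + h·k3); y_{n+1} = y_n + (h/6)·(k1 + 2k2 + 2k3 + k4).
t=0.000000, y=-0.400000:
  k1 = f(0.000000, -0.400000) = -0.444000
  k2 = f(0.250000, -0.511000) = -0.579085
  k3 = f(0.250000, -0.544771) = -0.616571
  k4 = f(0.500000, -0.708286) = -0.833697
  y ← -0.400000 + (0.5/6)·(k1 + 2k2 + 2k3 + k4) = -0.705751
t=0.500000, y=-0.705751:
  k1 = f(0.500000, -0.705751) = -0.830883
  k2 = f(0.750000, -0.913472) = -1.120828
  k3 = f(0.750000, -0.985958) = -1.201288
  k4 = f(1.000000, -1.306395) = -1.640098
  y ← -0.705751 + (0.5/6)·(k1 + 2k2 + 2k3 + k4) = -1.298685
y(1) ≈ -1.2987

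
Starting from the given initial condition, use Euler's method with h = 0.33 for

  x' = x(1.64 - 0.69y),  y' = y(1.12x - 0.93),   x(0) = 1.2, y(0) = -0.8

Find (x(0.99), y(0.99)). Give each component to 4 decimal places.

6.6631, -2.6894

Euler on (x,y): x_{n+1} = x_n + h·x', y_{n+1} = y_n + h·y'.
0.000000: (1.200000, -0.800000); f=(2.630400, -0.331200) → (2.068032, -0.909296)
0.330000: (2.068032, -0.909296); f=(4.689085, -1.260462) → (3.615430, -1.325249)
0.660000: (3.615430, -1.325249); f=(9.235332, -4.133824) → (6.663090, -2.689410)
(x(0.99), y(0.99)) ≈ (6.6631, -2.6894)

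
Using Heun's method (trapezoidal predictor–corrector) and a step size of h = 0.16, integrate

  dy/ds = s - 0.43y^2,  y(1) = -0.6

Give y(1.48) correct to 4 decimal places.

Heun: k1 = f(s_n, y_n); k2 = f(s_n + h, y_n + h·k1); y_{n+1} = y_n + (h/2)·(k1 + k2).
s=1.000000, y=-0.600000:
  k1 = f(1.000000, -0.600000) = 0.845200
  k2 = f(1.160000, -0.464768) = 1.067116
  y ← -0.600000 + (0.16/2)·(0.845200 + 1.067116) = -0.447015
s=1.160000, y=-0.447015:
  k1 = f(1.160000, -0.447015) = 1.074076
  k2 = f(1.320000, -0.275162) = 1.287443
  y ← -0.447015 + (0.16/2)·(1.074076 + 1.287443) = -0.258093
s=1.320000, y=-0.258093:
  k1 = f(1.320000, -0.258093) = 1.291357
  k2 = f(1.480000, -0.051476) = 1.478861
  y ← -0.258093 + (0.16/2)·(1.291357 + 1.478861) = -0.036476
y(1.48) ≈ -0.0365

-0.0365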